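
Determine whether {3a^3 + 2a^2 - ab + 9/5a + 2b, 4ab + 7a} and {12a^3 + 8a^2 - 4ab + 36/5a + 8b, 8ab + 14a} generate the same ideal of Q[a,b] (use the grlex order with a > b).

Since reduced Gröbner bases are canonical representatives of ideals under a given ordering, it suffices to compute and compare them.
Buchberger on the first generating set:
f_1 = 3a^3 + 2a^2 - ab + 9/5a + 2b, LT = a^3.
f_2 = 4ab + 7a, LT = ab.

S(f_1,f_2): lcm = a^3b. S = -7/4a^3 + 2/3a^2b - 1/3ab^2 + 3/5ab + 2/3b^2.
  leading term a^3: subtract (-7/12)·f_1 from -7/4a^3 + 2/3a^2b - 1/3ab^2 + 3/5ab + 2/3b^2 → 2/3a^2b - 1/3ab^2 + 7/6a^2 + 1/60ab + 2/3b^2 + 21/20a + 7/6b
  leading term a^2b: subtract (1/6a)·f_2 from 2/3a^2b - 1/3ab^2 + 7/6a^2 + 1/60ab + 2/3b^2 + 21/20a + 7/6b → -1/3ab^2 + 1/60ab + 2/3b^2 + 21/20a + 7/6b
  leading term ab^2: subtract (-1/12b)·f_2 from -1/3ab^2 + 1/60ab + 2/3b^2 + 21/20a + 7/6b → 3/5ab + 2/3b^2 + 21/20a + 7/6b
  leading term ab: subtract (3/20)·f_2 from 3/5ab + 2/3b^2 + 21/20a + 7/6b → 2/3b^2 + 7/6b
  leading term b^2: no divisor's leading term divides it; move 2/3b^2 to the remainder.
  leading term b: no divisor's leading term divides it; move 7/6b to the remainder.
  remainder 2/3b^2 + 7/6b ≠ 0; add g_3 = 2/3b^2 + 7/6b to the basis.

S(f_1,g_3): leading monomials are coprime, so the S-polynomial reduces to 0 (Buchberger's first criterion).
S(f_2,g_3): lcm = ab^2. S = 0.
  remainder 0.

Every S-polynomial of the final basis reduces to 0, so we have a Gröbner basis.
Inter-reduce: drop elements whose leading term is divisible by another's, tail-reduce, and make monic.
Reduced Gröbner basis: {a^3 + 2/3a^2 + 71/60a + 2/3b, ab + 7/4a, b^2 + 7/4b}.

Buchberger on the second generating set:
h_1 = 12a^3 + 8a^2 - 4ab + 36/5a + 8b, LT = a^3.
h_2 = 8ab + 14a, LT = ab.

S(h_1,h_2): lcm = a^3b. S = -7/4a^3 + 2/3a^2b - 1/3ab^2 + 3/5ab + 2/3b^2.
  leading term a^3: subtract (-7/48)·h_1 from -7/4a^3 + 2/3a^2b - 1/3ab^2 + 3/5ab + 2/3b^2 → 2/3a^2b - 1/3ab^2 + 7/6a^2 + 1/60ab + 2/3b^2 + 21/20a + 7/6b
  leading term a^2b: subtract (1/12a)·h_2 from 2/3a^2b - 1/3ab^2 + 7/6a^2 + 1/60ab + 2/3b^2 + 21/20a + 7/6b → -1/3ab^2 + 1/60ab + 2/3b^2 + 21/20a + 7/6b
  leading term ab^2: subtract (-1/24b)·h_2 from -1/3ab^2 + 1/60ab + 2/3b^2 + 21/20a + 7/6b → 3/5ab + 2/3b^2 + 21/20a + 7/6b
  leading term ab: subtract (3/40)·h_2 from 3/5ab + 2/3b^2 + 21/20a + 7/6b → 2/3b^2 + 7/6b
  leading term b^2: no divisor's leading term divides it; move 2/3b^2 to the remainder.
  leading term b: no divisor's leading term divides it; move 7/6b to the remainder.
  remainder 2/3b^2 + 7/6b ≠ 0; add k_3 = 2/3b^2 + 7/6b to the basis.

S(h_1,k_3): leading monomials are coprime, so the S-polynomial reduces to 0 (Buchberger's first criterion).
S(h_2,k_3): lcm = ab^2. S = 0.
  remainder 0.

Every S-polynomial of the final basis reduces to 0, so we have a Gröbner basis.
Inter-reduce: drop elements whose leading term is divisible by another's, tail-reduce, and make monic.
Reduced Gröbner basis: {a^3 + 2/3a^2 + 71/60a + 2/3b, ab + 7/4a, b^2 + 7/4b}.

These coincide, so the ideals are equal.
The choice of monomial ordering does not affect the verdict — as long as both bases are computed under the same ordering, their equality decides ideal equality.

Yes, the ideals are equal.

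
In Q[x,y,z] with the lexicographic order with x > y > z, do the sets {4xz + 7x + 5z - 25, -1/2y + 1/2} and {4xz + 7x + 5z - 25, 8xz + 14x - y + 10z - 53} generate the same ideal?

Equality of ideals is decidable: compute both reduced Gröbner bases (unique for the ordering) and check whether they agree.
Buchberger on the first generating set:
f_1 = 4xz + 7x + 5z - 25, LT = xz.
f_2 = -1/2y + 1/2, LT = y.

S(f_1,f_2): leading monomials are coprime, so the S-polynomial reduces to 0 (Buchberger's first criterion).
Every S-polynomial of the final basis reduces to 0, so we have a Gröbner basis.
Inter-reduce: drop elements whose leading term is divisible by another's, tail-reduce, and make monic.
Reduced Gröbner basis: {xz + 7/4x + 5/4z - 25/4, y - 1}.

Buchberger on the second generating set:
h_1 = 4xz + 7x + 5z - 25, LT = xz.
h_2 = 8xz + 14x - y + 10z - 53, LT = xz.

S(h_1,h_2): lcm = xz. S = 1/8y + 3/8.
  leading term y: no divisor's leading term divides it; move 1/8y to the remainder.
  leading term 1: no divisor's leading term divides it; move 3/8 to the remainder.
  remainder 1/8y + 3/8 ≠ 0; add k_3 = 1/8y + 3/8 to the basis.

S(h_1,k_3): leading monomials are coprime, so the S-polynomial reduces to 0 (Buchberger's first criterion).
S(h_2,k_3): leading monomials are coprime, so the S-polynomial reduces to 0 (Buchberger's first criterion).
Every S-polynomial of the final basis reduces to 0, so we have a Gröbner basis.
Inter-reduce: drop elements whose leading term is divisible by another's, tail-reduce, and make monic.
Reduced Gröbner basis: {xz + 7/4x + 5/4z - 25/4, y + 3}.

Since the reduced bases disagree, the two ideals are not the same.

No, the ideals differ.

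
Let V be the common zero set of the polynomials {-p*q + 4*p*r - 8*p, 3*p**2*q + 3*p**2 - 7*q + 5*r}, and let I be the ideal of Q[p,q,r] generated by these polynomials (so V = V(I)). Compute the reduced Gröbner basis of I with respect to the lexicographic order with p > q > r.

Buchberger's algorithm terminates because the ascending chain of leading-term ideals stabilizes.

f_1 = -p*q + 4*p*r - 8*p, LT = p*q.
f_2 = 3*p**2*q + 3*p**2 - 7*q + 5*r, LT = p**2*q.

S(f_1,f_2): lcm = p**2*q. S = -4*p**2*r + 7*p**2 + 7/3*q - 5/3*r.
  leading term p**2*r: no divisor's leading term divides it; move -4*p**2*r to the remainder.
  leading term p**2: no divisor's leading term divides it; move 7*p**2 to the remainder.
  leading term q: no divisor's leading term divides it; move 7/3*q to the remainder.
  leading term r: no divisor's leading term divides it; move -5/3*r to the remainder.
  remainder -4*p**2*r + 7*p**2 + 7/3*q - 5/3*r ≠ 0; add g_3 = -4*p**2*r + 7*p**2 + 7/3*q - 5/3*r to the basis.

S(f_1,g_3): lcm = p**2*q*r. S = 7/4*p**2*q - 4*p**2*r**2 + 8*p**2*r + 7/12*q**2 - 5/12*q*r.
  leading term p**2*q: subtract (-7/4*p)·f_1 from 7/4*p**2*q - 4*p**2*r**2 + 8*p**2*r + 7/12*q**2 - 5/12*q*r → -4*p**2*r**2 + 15*p**2*r - 14*p**2 + 7/12*q**2 - 5/12*q*r
  leading term p**2*r**2: subtract (r)·g_3 from -4*p**2*r**2 + 15*p**2*r - 14*p**2 + 7/12*q**2 - 5/12*q*r → 8*p**2*r - 14*p**2 + 7/12*q**2 - 11/4*q*r + 5/3*r**2
  leading term p**2*r: subtract (-2)·g_3 from 8*p**2*r - 14*p**2 + 7/12*q**2 - 11/4*q*r + 5/3*r**2 → 7/12*q**2 - 11/4*q*r + 14/3*q + 5/3*r**2 - 10/3*r
  leading term q**2: no divisor's leading term divides it; move 7/12*q**2 to the remainder.
  leading term q*r: no divisor's leading term divides it; move -11/4*q*r to the remainder.
  leading term q: no divisor's leading term divides it; move 14/3*q to the remainder.
  leading term r**2: no divisor's leading term divides it; move 5/3*r**2 to the remainder.
  leading term r: no divisor's leading term divides it; move -10/3*r to the remainder.
  remainder 7/12*q**2 - 11/4*q*r + 14/3*q + 5/3*r**2 - 10/3*r ≠ 0; add g_4 = 7/12*q**2 - 11/4*q*r + 14/3*q + 5/3*r**2 - 10/3*r to the basis.

The other S-polynomials (S(f_2,g_3), S(f_1,g_4), S(f_2,g_4), S(g_3,g_4)) all reduce to 0 modulo the current basis, so we have a Gröbner basis.
Inter-reduce: drop elements whose leading term is divisible by another's, tail-reduce, and make monic.

G = {p**2*r - 7/4*p**2 - 7/12*q + 5/12*r, p*q - 4*p*r + 8*p, q**2 - 33/7*q*r + 8*q + 20/7*r**2 - 40/7*r}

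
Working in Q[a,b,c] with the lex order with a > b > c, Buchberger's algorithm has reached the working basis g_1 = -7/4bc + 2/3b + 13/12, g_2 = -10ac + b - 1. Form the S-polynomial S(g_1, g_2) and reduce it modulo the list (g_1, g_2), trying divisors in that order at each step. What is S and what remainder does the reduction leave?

lcm(LM(g_1), LM(g_2)) = abc.
S = (lcm/LT(g_1))·g_1 − (lcm/LT(g_2))·g_2 = -8/21ab - 13/21a + 1/10b^2 - 1/10b.
Reduce S modulo (g_1, g_2) in that order:
  leading term ab: no divisor's leading term divides it; move -8/21ab to the remainder.
  leading term a: no divisor's leading term divides it; move -13/21a to the remainder.
  leading term b^2: no divisor's leading term divides it; move 1/10b^2 to the remainder.
  leading term b: no divisor's leading term divides it; move -1/10b to the remainder.
The remainder -8/21ab - 13/21a + 1/10b^2 - 1/10b is nonzero, so it would be added as the next basis element.

S(g_1, g_2) = -8/21ab - 13/21a + 1/10b^2 - 1/10b; remainder on division = -8/21ab - 13/21a + 1/10b^2 - 1/10b.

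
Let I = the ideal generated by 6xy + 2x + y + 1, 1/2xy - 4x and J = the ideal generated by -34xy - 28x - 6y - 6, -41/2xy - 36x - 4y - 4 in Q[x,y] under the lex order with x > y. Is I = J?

Equality of ideals is decidable: compute both reduced Gröbner bases (unique for the ordering) and check whether they agree.
Buchberger on the first generating set:
f_1 = 6xy + 2x + y + 1, LT = xy.
f_2 = 1/2xy - 4x, LT = xy.

S(f_1,f_2): lcm = xy. S = 25/3x + 1/6y + 1/6.
  reduce S modulo (f_1, f_2):
  remainder 25/3x + 1/6y + 1/6 ≠ 0; add g_3 = 25/3x + 1/6y + 1/6 to the basis.

S(f_1,g_3): lcm = xy. S = 1/3x - 1/50y^2 + 11/75y + 1/6.
  reduce S modulo (f_1, f_2, g_3):
  remainder -1/50y^2 + 7/50y + 4/25 ≠ 0; add g_4 = -1/50y^2 + 7/50y + 4/25 to the basis.

The other S-polynomials (S(f_2,g_3), S(f_1,g_4), S(f_2,g_4), S(g_3,g_4)) all reduce to 0 modulo the current basis, so we have a Gröbner basis.
Inter-reduce: drop elements whose leading term is divisible by another's, tail-reduce, and make monic.
Reduced Gröbner basis: {x + 1/50y + 1/50, y^2 - 7y - 8}.

Buchberger on the second generating set:
h_1 = -34xy - 28x - 6y - 6, LT = xy.
h_2 = -41/2xy - 36x - 4y - 4, LT = xy.

S(h_1,h_2): lcm = xy. S = -650/697x - 13/697y - 13/697.
  reduce S modulo (h_1, h_2):
  remainder -650/697x - 13/697y - 13/697 ≠ 0; add k_3 = -650/697x - 13/697y - 13/697 to the basis.

S(h_1,k_3): lcm = xy. S = 14/17x - 1/50y^2 + 133/850y + 3/17.
  reduce S modulo (h_1, h_2, k_3):
  remainder -1/50y^2 + 7/50y + 4/25 ≠ 0; add k_4 = -1/50y^2 + 7/50y + 4/25 to the basis.

The other S-polynomials (S(h_2,k_3), S(h_1,k_4), S(h_2,k_4), S(k_3,k_4)) all reduce to 0 modulo the current basis, so we have a Gröbner basis.
Inter-reduce: drop elements whose leading term is divisible by another's, tail-reduce, and make monic.
Reduced Gröbner basis: {x + 1/50y + 1/50, y^2 - 7y - 8}.

These coincide, so the ideals are equal.

Yes, the ideals are equal.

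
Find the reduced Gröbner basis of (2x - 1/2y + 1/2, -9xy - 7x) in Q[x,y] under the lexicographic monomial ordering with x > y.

G = {x - 1/4y + 1/4, y^2 - 2/9y - 7/9}

f_1 = 2x - 1/2y + 1/2, LT = x.
f_2 = -9xy - 7x, LT = xy.

S(f_1,f_2): lcm = xy. S = -7/9x - 1/4y^2 + 1/4y.
  leading term x: subtract (-7/18)·f_1 from -7/9x - 1/4y^2 + 1/4y → -1/4y^2 + 1/18y + 7/36
  leading term y^2: no divisor's leading term divides it; move -1/4y^2 to the remainder.
  leading term y: no divisor's leading term divides it; move 1/18y to the remainder.
  leading term 1: no divisor's leading term divides it; move 7/36 to the remainder.
  remainder -1/4y^2 + 1/18y + 7/36 ≠ 0; add g_3 = -1/4y^2 + 1/18y + 7/36 to the basis.

The other S-polynomials (S(f_1,g_3), S(f_2,g_3)) all reduce to 0 modulo the current basis, so we have a Gröbner basis.
Inter-reduce: drop elements whose leading term is divisible by another's, tail-reduce, and make monic.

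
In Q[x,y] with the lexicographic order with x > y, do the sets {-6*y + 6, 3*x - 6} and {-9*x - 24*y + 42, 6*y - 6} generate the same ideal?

Yes, the ideals are equal.

For a fixed monomial order, each ideal has a unique reduced Gröbner basis; comparing bases decides equality.
Buchberger on the first generating set:
f_1 = -6*y + 6, LT = y.
f_2 = 3*x - 6, LT = x.

S(f_1,f_2): leading monomials are coprime, so the S-polynomial reduces to 0 (Buchberger's first criterion).
Every S-polynomial of the final basis reduces to 0, so we have a Gröbner basis.
Inter-reduce: drop elements whose leading term is divisible by another's, tail-reduce, and make monic.
Reduced Gröbner basis: {x - 2, y - 1}.

Buchberger on the second generating set:
h_1 = -9*x - 24*y + 42, LT = x.
h_2 = 6*y - 6, LT = y.

S(h_1,h_2): leading monomials are coprime, so the S-polynomial reduces to 0 (Buchberger's first criterion).
Every S-polynomial of the final basis reduces to 0, so we have a Gröbner basis.
Inter-reduce: drop elements whose leading term is divisible by another's, tail-reduce, and make monic.
Reduced Gröbner basis: {x - 2, y - 1}.

The two bases agree; hence the ideals are identical.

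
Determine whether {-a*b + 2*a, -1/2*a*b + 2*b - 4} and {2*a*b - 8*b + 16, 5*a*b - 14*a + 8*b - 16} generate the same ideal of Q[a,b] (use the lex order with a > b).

Since reduced Gröbner bases are canonical representatives of ideals under a given ordering, it suffices to compute and compare them.
Buchberger on the first generating set:
f_1 = -a*b + 2*a, LT = a*b.
f_2 = -1/2*a*b + 2*b - 4, LT = a*b.

S(f_1,f_2): lcm = a*b. S = -2*a + 4*b - 8.
  leading term a: no divisor's leading term divides it; move -2*a to the remainder.
  leading term b: no divisor's leading term divides it; move 4*b to the remainder.
  leading term 1: no divisor's leading term divides it; move -8 to the remainder.
  remainder -2*a + 4*b - 8 ≠ 0; add g_3 = -2*a + 4*b - 8 to the basis.

S(f_1,g_3): lcm = a*b. S = -2*a + 2*b**2 - 4*b.
  leading term a: subtract (1)·g_3 from -2*a + 2*b**2 - 4*b → 2*b**2 - 8*b + 8
  leading term b**2: no divisor's leading term divides it; move 2*b**2 to the remainder.
  leading term b: no divisor's leading term divides it; move -8*b to the remainder.
  leading term 1: no divisor's leading term divides it; move 8 to the remainder.
  remainder 2*b**2 - 8*b + 8 ≠ 0; add g_4 = 2*b**2 - 8*b + 8 to the basis.

The other S-polynomials (S(f_2,g_3), S(f_1,g_4), S(f_2,g_4), S(g_3,g_4)) all reduce to 0 modulo the current basis, so we have a Gröbner basis.
Inter-reduce: drop elements whose leading term is divisible by another's, tail-reduce, and make monic.
Reduced Gröbner basis: {a - 2*b + 4, b**2 - 4*b + 4}.

Buchberger on the second generating set:
h_1 = 2*a*b - 8*b + 16, LT = a*b.
h_2 = 5*a*b - 14*a + 8*b - 16, LT = a*b.

S(h_1,h_2): lcm = a*b. S = 14/5*a - 28/5*b + 56/5.
  leading term a: no divisor's leading term divides it; move 14/5*a to the remainder.
  leading term b: no divisor's leading term divides it; move -28/5*b to the remainder.
  leading term 1: no divisor's leading term divides it; move 56/5 to the remainder.
  remainder 14/5*a - 28/5*b + 56/5 ≠ 0; add k_3 = 14/5*a - 28/5*b + 56/5 to the basis.

S(h_1,k_3): lcm = a*b. S = 2*b**2 - 8*b + 8.
  leading term b**2: no divisor's leading term divides it; move 2*b**2 to the remainder.
  leading term b: no divisor's leading term divides it; move -8*b to the remainder.
  leading term 1: no divisor's leading term divides it; move 8 to the remainder.
  remainder 2*b**2 - 8*b + 8 ≠ 0; add k_4 = 2*b**2 - 8*b + 8 to the basis.

The other S-polynomials (S(h_2,k_3), S(h_1,k_4), S(h_2,k_4), S(k_3,k_4)) all reduce to 0 modulo the current basis, so we have a Gröbner basis.
Inter-reduce: drop elements whose leading term is divisible by another's, tail-reduce, and make monic.
Reduced Gröbner basis: {a - 2*b + 4, b**2 - 4*b + 4}.

The two bases agree; hence the ideals are identical.

Yes, the ideals are equal.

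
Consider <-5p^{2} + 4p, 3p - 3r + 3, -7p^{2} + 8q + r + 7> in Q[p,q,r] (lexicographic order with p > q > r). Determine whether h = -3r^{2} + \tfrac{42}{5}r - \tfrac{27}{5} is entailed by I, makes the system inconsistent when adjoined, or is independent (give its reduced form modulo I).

-3r^{2} + \tfrac{42}{5}r - \tfrac{27}{5} lies in I (it reduces to 0).

First compute the reduced Gröbner basis of I by Buchberger's algorithm.
f_1 = -5p^{2} + 4p, LT = p^{2}.
f_2 = 3p - 3r + 3, LT = p.
f_3 = -7p^{2} + 8q + r + 7, LT = p^{2}.

S(f_1,f_2): lcm = p^{2}. S = pr - \tfrac{9}{5}p.
  leading term pr: subtract (\tfrac{1}{3}r)·f_2 from pr - \tfrac{9}{5}p → -\tfrac{9}{5}p + r^{2} - r
  leading term p: subtract (-\tfrac{3}{5})·f_2 from -\tfrac{9}{5}p + r^{2} - r → r^{2} - \tfrac{14}{5}r + \tfrac{9}{5}
  leading term r^{2}: no divisor's leading term divides it; move r^{2} to the remainder.
  leading term r: no divisor's leading term divides it; move -\tfrac{14}{5}r to the remainder.
  leading term 1: no divisor's leading term divides it; move \tfrac{9}{5} to the remainder.
  remainder r^{2} - \tfrac{14}{5}r + \tfrac{9}{5} ≠ 0; add k_4 = r^{2} - \tfrac{14}{5}r + \tfrac{9}{5} to the basis.

S(f_1,f_3): lcm = p^{2}. S = -\tfrac{4}{5}p + \tfrac{8}{7}q + \tfrac{1}{7}r + 1.
  leading term p: subtract (-\tfrac{4}{15})·f_2 from -\tfrac{4}{5}p + \tfrac{8}{7}q + \tfrac{1}{7}r + 1 → \tfrac{8}{7}q - \tfrac{23}{35}r + \tfrac{9}{5}
  leading term q: no divisor's leading term divides it; move \tfrac{8}{7}q to the remainder.
  leading term r: no divisor's leading term divides it; move -\tfrac{23}{35}r to the remainder.
  leading term 1: no divisor's leading term divides it; move \tfrac{9}{5} to the remainder.
  remainder \tfrac{8}{7}q - \tfrac{23}{35}r + \tfrac{9}{5} ≠ 0; add k_5 = \tfrac{8}{7}q - \tfrac{23}{35}r + \tfrac{9}{5} to the basis.

S(f_2,f_3): lcm = p^{2}. S = -pr + p + \tfrac{8}{7}q + \tfrac{1}{7}r + 1.
  leading term pr: subtract (-\tfrac{1}{3}r)·f_2 from -pr + p + \tfrac{8}{7}q + \tfrac{1}{7}r + 1 → p + \tfrac{8}{7}q - r^{2} + \tfrac{8}{7}r + 1
  leading term p: subtract (\tfrac{1}{3})·f_2 from p + \tfrac{8}{7}q - r^{2} + \tfrac{8}{7}r + 1 → \tfrac{8}{7}q - r^{2} + \tfrac{15}{7}r
  leading term q: subtract (1)·k_5 from \tfrac{8}{7}q - r^{2} + \tfrac{15}{7}r → -r^{2} + \tfrac{14}{5}r - \tfrac{9}{5}
  leading term r^{2}: subtract (-1)·k_4 from -r^{2} + \tfrac{14}{5}r - \tfrac{9}{5} → 0
  remainder 0.

S(f_1,k_4): leading monomials are coprime, so the S-polynomial reduces to 0 (Buchberger's first criterion).
S(f_2,k_4): leading monomials are coprime, so the S-polynomial reduces to 0 (Buchberger's first criterion).
S(f_3,k_4): leading monomials are coprime, so the S-polynomial reduces to 0 (Buchberger's first criterion).
S(f_1,k_5): leading monomials are coprime, so the S-polynomial reduces to 0 (Buchberger's first criterion).
S(f_2,k_5): leading monomials are coprime, so the S-polynomial reduces to 0 (Buchberger's first criterion).
S(f_3,k_5): leading monomials are coprime, so the S-polynomial reduces to 0 (Buchberger's first criterion).
S(k_4,k_5): leading monomials are coprime, so the S-polynomial reduces to 0 (Buchberger's first criterion).
Every S-polynomial of the final basis reduces to 0, so we have a Gröbner basis.
Inter-reduce: drop elements whose leading term is divisible by another's, tail-reduce, and make monic.
Reduced Gröbner basis: {p - r + 1, q - \tfrac{23}{40}r + \tfrac{63}{40}, r^{2} - \tfrac{14}{5}r + \tfrac{9}{5}}.
Label its elements g_1 = p - r + 1, g_2 = q - \tfrac{23}{40}r + \tfrac{63}{40}, g_3 = r^{2} - \tfrac{14}{5}r + \tfrac{9}{5}.

Reduce h = -3r^{2} + \tfrac{42}{5}r - \tfrac{27}{5} modulo G:
  leading term r^{2}: subtract (-3)·g_3 from -3r^{2} + \tfrac{42}{5}r - \tfrac{27}{5} → 0
  normal form = 0.
Since the normal form is 0, h ∈ I.

The remainder on division by a Gröbner basis is unique — it is the normal form.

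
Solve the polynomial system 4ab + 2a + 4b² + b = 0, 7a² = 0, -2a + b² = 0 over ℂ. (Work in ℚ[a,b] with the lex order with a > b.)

Compute a lex Gröbner basis by Buchberger's algorithm.
f_1 = 4ab + 2a + 4b² + b, LT = ab.
f_2 = 7a², LT = a².
f_3 = -2a + b², LT = a.

S(f_1,f_2): lcm = a²b. S = ½a² + ab² + ¼ab.
  leading term a²: subtract (1/14)·f_2 from ½a² + ab² + ¼ab → ab² + ¼ab
  leading term ab²: subtract (¼b)·f_1 from ab² + ¼ab → -¼ab - b³ - ¼b²
  leading term ab: subtract (-1/16)·f_1 from -¼ab - b³ - ¼b² → ⅛a - b³ + 1/16b
  leading term a: subtract (-1/16)·f_3 from ⅛a - b³ + 1/16b → -b³ + 1/16b² + 1/16b
  leading term b³: no divisor's leading term divides it; move -b³ to the remainder.
  leading term b²: no divisor's leading term divides it; move 1/16b² to the remainder.
  leading term b: no divisor's leading term divides it; move 1/16b to the remainder.
  remainder -b³ + 1/16b² + 1/16b ≠ 0; add h_4 = -b³ + 1/16b² + 1/16b to the basis.

S(f_1,f_3): lcm = ab. S = ½a + ½b³ + b² + ¼b.
  leading term a: subtract (-¼)·f_3 from ½a + ½b³ + b² + ¼b → ½b³ + 5/4b² + ¼b
  leading term b³: subtract (-½)·h_4 from ½b³ + 5/4b² + ¼b → 41/32b² + 9/32b
  leading term b²: no divisor's leading term divides it; move 41/32b² to the remainder.
  leading term b: no divisor's leading term divides it; move 9/32b to the remainder.
  remainder 41/32b² + 9/32b ≠ 0; add h_5 = 41/32b² + 9/32b to the basis.

S(f_2,f_3): lcm = a². S = ½ab².
  leading term ab²: subtract (⅛b)·f_1 from ½ab² → -¼ab - ½b³ - ⅛b²
  leading term ab: subtract (-1/16)·f_1 from -¼ab - ½b³ - ⅛b² → ⅛a - ½b³ + ⅛b² + 1/16b
  leading term a: subtract (-1/16)·f_3 from ⅛a - ½b³ + ⅛b² + 1/16b → -½b³ + 3/16b² + 1/16b
  leading term b³: subtract (½)·h_4 from -½b³ + 3/16b² + 1/16b → 5/32b² + 1/32b
  leading term b²: subtract (5/41)·h_5 from 5/32b² + 1/32b → -1/328b
  leading term b: no divisor's leading term divides it; move -1/328b to the remainder.
  remainder -1/328b ≠ 0; add h_6 = -1/328b to the basis.

The other S-polynomials (S(f_1,h_4), S(f_2,h_4), S(f_3,h_4), S(f_1,h_5), S(f_2,h_5), S(f_3,h_5), S(h_4,h_5), S(f_1,h_6), S(f_2,h_6), S(f_3,h_6), S(h_4,h_6), S(h_5,h_6)) all reduce to 0 modulo the current basis, so we have a Gröbner basis.
Inter-reduce: drop elements whose leading term is divisible by another's, tail-reduce, and make monic.
Reduced Gröbner basis: {a, b}.

Elimination: the polynomial b lies in the elimination ideal for b, so b ∈ {0}. For each such b, the remaining basis elements (now univariate) give the rest of the solution.
  b = 0: the earlier basis element becomes a = 0, giving a = 0 — point (0, 0).

{(0, 0)}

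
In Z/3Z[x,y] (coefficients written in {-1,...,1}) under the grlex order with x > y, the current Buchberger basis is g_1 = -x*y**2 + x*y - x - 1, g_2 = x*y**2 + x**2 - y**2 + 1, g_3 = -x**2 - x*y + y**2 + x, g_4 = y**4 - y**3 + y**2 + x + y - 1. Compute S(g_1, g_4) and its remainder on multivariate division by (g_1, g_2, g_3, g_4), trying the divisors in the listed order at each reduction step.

lcm(LM(g_1), LM(g_4)) = x*y**4.
S = (lcm/LT(g_1))·g_1 − (lcm/LT(g_4))·g_4 = -x**2 - x*y + y**2 + x.
Reduce S modulo (g_1, g_2, g_3, g_4) in that order:
  leading term x**2: subtract (1)·g_3 from -x**2 - x*y + y**2 + x → 0
The remainder is 0, so this S-polynomial contributes no new basis element.

S(g_1, g_4) = -x**2 - x*y + y**2 + x; remainder on division = 0.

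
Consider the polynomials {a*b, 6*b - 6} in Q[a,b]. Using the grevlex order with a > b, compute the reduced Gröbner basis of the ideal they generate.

f_1 = a*b, LT = a*b.
f_2 = 6*b - 6, LT = b.

S(f_1,f_2): lcm = a*b. S = a.
  leading term a: no divisor's leading term divides it; move a to the remainder.
  remainder a ≠ 0; add g_3 = a to the basis.

The other S-polynomials (S(f_1,g_3), S(f_2,g_3)) all reduce to 0 modulo the current basis, so we have a Gröbner basis.
Inter-reduce: drop elements whose leading term is divisible by another's, tail-reduce, and make monic.

G = {a, b - 1}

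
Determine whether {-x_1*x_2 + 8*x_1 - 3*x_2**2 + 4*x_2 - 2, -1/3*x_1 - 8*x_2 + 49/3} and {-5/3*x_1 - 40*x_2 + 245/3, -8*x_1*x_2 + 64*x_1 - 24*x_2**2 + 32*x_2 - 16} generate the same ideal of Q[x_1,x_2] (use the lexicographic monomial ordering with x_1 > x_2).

Yes, the ideals are equal.

Since reduced Gröbner bases are canonical representatives of ideals under a given ordering, it suffices to compute and compare them.
Buchberger on the first generating set:
f_1 = -x_1*x_2 + 8*x_1 - 3*x_2**2 + 4*x_2 - 2, LT = x_1*x_2.
f_2 = -1/3*x_1 - 8*x_2 + 49/3, LT = x_1.

S(f_1,f_2): lcm = x_1*x_2. S = -8*x_1 - 21*x_2**2 + 45*x_2 + 2.
  reduce S modulo (f_1, f_2):
  remainder -21*x_2**2 + 237*x_2 - 390 ≠ 0; add g_3 = -21*x_2**2 + 237*x_2 - 390 to the basis.

The other S-polynomials (S(f_1,g_3), S(f_2,g_3)) all reduce to 0 modulo the current basis, so we have a Gröbner basis.
Inter-reduce: drop elements whose leading term is divisible by another's, tail-reduce, and make monic.
Reduced Gröbner basis: {x_1 + 24*x_2 - 49, x_2**2 - 79/7*x_2 + 130/7}.

Buchberger on the second generating set:
h_1 = -5/3*x_1 - 40*x_2 + 245/3, LT = x_1.
h_2 = -8*x_1*x_2 + 64*x_1 - 24*x_2**2 + 32*x_2 - 16, LT = x_1*x_2.

S(h_1,h_2): lcm = x_1*x_2. S = 8*x_1 + 21*x_2**2 - 45*x_2 - 2.
  reduce S modulo (h_1, h_2):
  remainder 21*x_2**2 - 237*x_2 + 390 ≠ 0; add k_3 = 21*x_2**2 - 237*x_2 + 390 to the basis.

The other S-polynomials (S(h_1,k_3), S(h_2,k_3)) all reduce to 0 modulo the current basis, so we have a Gröbner basis.
Inter-reduce: drop elements whose leading term is divisible by another's, tail-reduce, and make monic.
Reduced Gröbner basis: {x_1 + 24*x_2 - 49, x_2**2 - 79/7*x_2 + 130/7}.

These coincide, so the ideals are equal.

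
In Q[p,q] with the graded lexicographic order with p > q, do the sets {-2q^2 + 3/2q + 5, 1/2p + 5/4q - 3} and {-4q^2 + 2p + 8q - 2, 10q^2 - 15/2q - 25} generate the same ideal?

Since reduced Gröbner bases are canonical representatives of ideals under a given ordering, it suffices to compute and compare them.
Buchberger on the first generating set:
f_1 = -2q^2 + 3/2q + 5, LT = q^2.
f_2 = 1/2p + 5/4q - 3, LT = p.

The S-polynomials (S(f_1,f_2)) all reduce to 0 modulo the current basis, so we have a Gröbner basis.
Inter-reduce: drop elements whose leading term is divisible by another's, tail-reduce, and make monic.
Reduced Gröbner basis: {q^2 - 3/4q - 5/2, p + 5/2q - 6}.

Buchberger on the second generating set:
h_1 = -4q^2 + 2p + 8q - 2, LT = q^2.
h_2 = 10q^2 - 15/2q - 25, LT = q^2.

S(h_1,h_2): lcm = q^2. S = -1/2p - 5/4q + 3.
  leading term p: no divisor's leading term divides it; move -1/2p to the remainder.
  leading term q: no divisor's leading term divides it; move -5/4q to the remainder.
  leading term 1: no divisor's leading term divides it; move 3 to the remainder.
  remainder -1/2p - 5/4q + 3 ≠ 0; add k_3 = -1/2p - 5/4q + 3 to the basis.

The other S-polynomials (S(h_1,k_3), S(h_2,k_3)) all reduce to 0 modulo the current basis, so we have a Gröbner basis.
Inter-reduce: drop elements whose leading term is divisible by another's, tail-reduce, and make monic.
Reduced Gröbner basis: {q^2 - 3/4q - 5/2, p + 5/2q - 6}.

Same reduced basis, so the two generating sets span the same ideal.
The choice of monomial ordering does not affect the verdict — as long as both bases are computed under the same ordering, their equality decides ideal equality.

Yes, the ideals are equal.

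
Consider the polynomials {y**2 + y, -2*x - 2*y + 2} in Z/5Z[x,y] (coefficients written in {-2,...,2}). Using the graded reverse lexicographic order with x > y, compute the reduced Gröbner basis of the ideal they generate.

f_1 = y**2 + y, LT = y**2.
f_2 = -2*x - 2*y + 2, LT = x.

The S-polynomials (S(f_1,f_2)) all reduce to 0 modulo the current basis, so we have a Gröbner basis.

G = {y**2 + y, x + y - 1}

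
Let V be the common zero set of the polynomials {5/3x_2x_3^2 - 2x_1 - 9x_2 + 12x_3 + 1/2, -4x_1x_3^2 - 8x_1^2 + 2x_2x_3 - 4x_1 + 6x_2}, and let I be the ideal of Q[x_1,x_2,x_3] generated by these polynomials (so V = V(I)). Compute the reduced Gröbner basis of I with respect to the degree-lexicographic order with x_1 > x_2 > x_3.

G = {x_1^2x_2 - 1/4x_2^2x_3 + 3/5x_1^2 + 16/5x_1x_2 - 18/5x_1x_3 - 3/4x_2^2 - 3/20x_1, x_1x_3^2 + 2x_1^2 - 1/2x_2x_3 + x_1 - 3/2x_2, x_2x_3^2 - 6/5x_1 - 27/5x_2 + 36/5x_3 + 3/10}

f_1 = 5/3x_2x_3^2 - 2x_1 - 9x_2 + 12x_3 + 1/2, LT = x_2x_3^2.
f_2 = -4x_1x_3^2 - 8x_1^2 + 2x_2x_3 - 4x_1 + 6x_2, LT = x_1x_3^2.

S(f_1,f_2): lcm = x_1x_2x_3^2. S = -2x_1^2x_2 + 1/2x_2^2x_3 - 6/5x_1^2 - 32/5x_1x_2 + 36/5x_1x_3 + 3/2x_2^2 + 3/10x_1.
  leading term x_1^2x_2: no divisor's leading term divides it; move -2x_1^2x_2 to the remainder.
  leading term x_2^2x_3: no divisor's leading term divides it; move 1/2x_2^2x_3 to the remainder.
  leading term x_1^2: no divisor's leading term divides it; move -6/5x_1^2 to the remainder.
  leading term x_1x_2: no divisor's leading term divides it; move -32/5x_1x_2 to the remainder.
  leading term x_1x_3: no divisor's leading term divides it; move 36/5x_1x_3 to the remainder.
  leading term x_2^2: no divisor's leading term divides it; move 3/2x_2^2 to the remainder.
  leading term x_1: no divisor's leading term divides it; move 3/10x_1 to the remainder.
  remainder -2x_1^2x_2 + 1/2x_2^2x_3 - 6/5x_1^2 - 32/5x_1x_2 + 36/5x_1x_3 + 3/2x_2^2 + 3/10x_1 ≠ 0; add g_3 = -2x_1^2x_2 + 1/2x_2^2x_3 - 6/5x_1^2 - 32/5x_1x_2 + 36/5x_1x_3 + 3/2x_2^2 + 3/10x_1 to the basis.

S(f_1,g_3): lcm = x_1^2x_2x_3^2. S = 1/4x_2^2x_3^3 - 3/5x_1^2x_3^2 - 16/5x_1x_2x_3^2 + 18/5x_1x_3^3 + 3/4x_2^2x_3^2 - 6/5x_1^3 - 27/5x_1^2x_2 + 36/5x_1^2x_3 + 3/20x_1x_3^2 + 3/10x_1^2.
  leading term x_2^2x_3^3: subtract (3/20x_2x_3)·f_1 from 1/4x_2^2x_3^3 - 3/5x_1^2x_3^2 - 16/5x_1x_2x_3^2 + 18/5x_1x_3^3 + 3/4x_2^2x_3^2 - 6/5x_1^3 - 27/5x_1^2x_2 + 36/5x_1^2x_3 + 3/20x_1x_3^2 + 3/10x_1^2 → -3/5x_1^2x_3^2 - 16/5x_1x_2x_3^2 + 18/5x_1x_3^3 + 3/4x_2^2x_3^2 - 6/5x_1^3 - 27/5x_1^2x_2 + 36/5x_1^2x_3 + 3/10x_1x_2x_3 + 3/20x_1x_3^2 + 27/20x_2^2x_3 - 9/5x_2x_3^2 + 3/10x_1^2 - 3/40x_2x_3
  leading term x_1^2x_3^2: subtract (3/20x_1)·f_2 from -3/5x_1^2x_3^2 - 16/5x_1x_2x_3^2 + 18/5x_1x_3^3 + 3/4x_2^2x_3^2 - 6/5x_1^3 - 27/5x_1^2x_2 + 36/5x_1^2x_3 + 3/10x_1x_2x_3 + 3/20x_1x_3^2 + 27/20x_2^2x_3 - 9/5x_2x_3^2 + 3/10x_1^2 - 3/40x_2x_3 → -16/5x_1x_2x_3^2 + 18/5x_1x_3^3 + 3/4x_2^2x_3^2 - 27/5x_1^2x_2 + 36/5x_1^2x_3 + 3/20x_1x_3^2 + 27/20x_2^2x_3 - 9/5x_2x_3^2 + 9/10x_1^2 - 9/10x_1x_2 - 3/40x_2x_3
  leading term x_1x_2x_3^2: subtract (-48/25x_1)·f_1 from -16/5x_1x_2x_3^2 + 18/5x_1x_3^3 + 3/4x_2^2x_3^2 - 27/5x_1^2x_2 + 36/5x_1^2x_3 + 3/20x_1x_3^2 + 27/20x_2^2x_3 - 9/5x_2x_3^2 + 9/10x_1^2 - 9/10x_1x_2 - 3/40x_2x_3 → 18/5x_1x_3^3 + 3/4x_2^2x_3^2 - 27/5x_1^2x_2 + 36/5x_1^2x_3 + 3/20x_1x_3^2 + 27/20x_2^2x_3 - 9/5x_2x_3^2 - 147/50x_1^2 - 909/50x_1x_2 + 576/25x_1x_3 - 3/40x_2x_3 + 24/25x_1
  leading term x_1x_3^3: subtract (-9/10x_3)·f_2 from 18/5x_1x_3^3 + 3/4x_2^2x_3^2 - 27/5x_1^2x_2 + 36/5x_1^2x_3 + 3/20x_1x_3^2 + 27/20x_2^2x_3 - 9/5x_2x_3^2 - 147/50x_1^2 - 909/50x_1x_2 + 576/25x_1x_3 - 3/40x_2x_3 + 24/25x_1 → 3/4x_2^2x_3^2 - 27/5x_1^2x_2 + 3/20x_1x_3^2 + 27/20x_2^2x_3 - 147/50x_1^2 - 909/50x_1x_2 + 486/25x_1x_3 + 213/40x_2x_3 + 24/25x_1
  leading term x_2^2x_3^2: subtract (9/20x_2)·f_1 from 3/4x_2^2x_3^2 - 27/5x_1^2x_2 + 3/20x_1x_3^2 + 27/20x_2^2x_3 - 147/50x_1^2 - 909/50x_1x_2 + 486/25x_1x_3 + 213/40x_2x_3 + 24/25x_1 → -27/5x_1^2x_2 + 3/20x_1x_3^2 + 27/20x_2^2x_3 - 147/50x_1^2 - 432/25x_1x_2 + 486/25x_1x_3 + 81/20x_2^2 - 3/40x_2x_3 + 24/25x_1 - 9/40x_2
  leading term x_1^2x_2: subtract (27/10)·g_3 from -27/5x_1^2x_2 + 3/20x_1x_3^2 + 27/20x_2^2x_3 - 147/50x_1^2 - 432/25x_1x_2 + 486/25x_1x_3 + 81/20x_2^2 - 3/40x_2x_3 + 24/25x_1 - 9/40x_2 → 3/20x_1x_3^2 + 3/10x_1^2 - 3/40x_2x_3 + 3/20x_1 - 9/40x_2
  leading term x_1x_3^2: subtract (-3/80)·f_2 from 3/20x_1x_3^2 + 3/10x_1^2 - 3/40x_2x_3 + 3/20x_1 - 9/40x_2 → 0
  remainder 0.

S(f_2,g_3): lcm = x_1^2x_2x_3^2. S = 1/4x_2^2x_3^3 + 2x_1^3x_2 - 3/5x_1^2x_3^2 - 1/2x_1x_2^2x_3 - 16/5x_1x_2x_3^2 + 18/5x_1x_3^3 + 3/4x_2^2x_3^2 + x_1^2x_2 - 3/2x_1x_2^2 + 3/20x_1x_3^2.
  leading term x_2^2x_3^3: subtract (3/20x_2x_3)·f_1 from 1/4x_2^2x_3^3 + 2x_1^3x_2 - 3/5x_1^2x_3^2 - 1/2x_1x_2^2x_3 - 16/5x_1x_2x_3^2 + 18/5x_1x_3^3 + 3/4x_2^2x_3^2 + x_1^2x_2 - 3/2x_1x_2^2 + 3/20x_1x_3^2 → 2x_1^3x_2 - 3/5x_1^2x_3^2 - 1/2x_1x_2^2x_3 - 16/5x_1x_2x_3^2 + 18/5x_1x_3^3 + 3/4x_2^2x_3^2 + x_1^2x_2 - 3/2x_1x_2^2 + 3/10x_1x_2x_3 + 3/20x_1x_3^2 + 27/20x_2^2x_3 - 9/5x_2x_3^2 - 3/40x_2x_3
  leading term x_1^3x_2: subtract (-x_1)·g_3 from 2x_1^3x_2 - 3/5x_1^2x_3^2 - 1/2x_1x_2^2x_3 - 16/5x_1x_2x_3^2 + 18/5x_1x_3^3 + 3/4x_2^2x_3^2 + x_1^2x_2 - 3/2x_1x_2^2 + 3/10x_1x_2x_3 + 3/20x_1x_3^2 + 27/20x_2^2x_3 - 9/5x_2x_3^2 - 3/40x_2x_3 → -3/5x_1^2x_3^2 - 16/5x_1x_2x_3^2 + 18/5x_1x_3^3 + 3/4x_2^2x_3^2 - 6/5x_1^3 - 27/5x_1^2x_2 + 36/5x_1^2x_3 + 3/10x_1x_2x_3 + 3/20x_1x_3^2 + 27/20x_2^2x_3 - 9/5x_2x_3^2 + 3/10x_1^2 - 3/40x_2x_3
  leading term x_1^2x_3^2: subtract (3/20x_1)·f_2 from -3/5x_1^2x_3^2 - 16/5x_1x_2x_3^2 + 18/5x_1x_3^3 + 3/4x_2^2x_3^2 - 6/5x_1^3 - 27/5x_1^2x_2 + 36/5x_1^2x_3 + 3/10x_1x_2x_3 + 3/20x_1x_3^2 + 27/20x_2^2x_3 - 9/5x_2x_3^2 + 3/10x_1^2 - 3/40x_2x_3 → -16/5x_1x_2x_3^2 + 18/5x_1x_3^3 + 3/4x_2^2x_3^2 - 27/5x_1^2x_2 + 36/5x_1^2x_3 + 3/20x_1x_3^2 + 27/20x_2^2x_3 - 9/5x_2x_3^2 + 9/10x_1^2 - 9/10x_1x_2 - 3/40x_2x_3
  leading term x_1x_2x_3^2: subtract (-48/25x_1)·f_1 from -16/5x_1x_2x_3^2 + 18/5x_1x_3^3 + 3/4x_2^2x_3^2 - 27/5x_1^2x_2 + 36/5x_1^2x_3 + 3/20x_1x_3^2 + 27/20x_2^2x_3 - 9/5x_2x_3^2 + 9/10x_1^2 - 9/10x_1x_2 - 3/40x_2x_3 → 18/5x_1x_3^3 + 3/4x_2^2x_3^2 - 27/5x_1^2x_2 + 36/5x_1^2x_3 + 3/20x_1x_3^2 + 27/20x_2^2x_3 - 9/5x_2x_3^2 - 147/50x_1^2 - 909/50x_1x_2 + 576/25x_1x_3 - 3/40x_2x_3 + 24/25x_1
  leading term x_1x_3^3: subtract (-9/10x_3)·f_2 from 18/5x_1x_3^3 + 3/4x_2^2x_3^2 - 27/5x_1^2x_2 + 36/5x_1^2x_3 + 3/20x_1x_3^2 + 27/20x_2^2x_3 - 9/5x_2x_3^2 - 147/50x_1^2 - 909/50x_1x_2 + 576/25x_1x_3 - 3/40x_2x_3 + 24/25x_1 → 3/4x_2^2x_3^2 - 27/5x_1^2x_2 + 3/20x_1x_3^2 + 27/20x_2^2x_3 - 147/50x_1^2 - 909/50x_1x_2 + 486/25x_1x_3 + 213/40x_2x_3 + 24/25x_1
  leading term x_2^2x_3^2: subtract (9/20x_2)·f_1 from 3/4x_2^2x_3^2 - 27/5x_1^2x_2 + 3/20x_1x_3^2 + 27/20x_2^2x_3 - 147/50x_1^2 - 909/50x_1x_2 + 486/25x_1x_3 + 213/40x_2x_3 + 24/25x_1 → -27/5x_1^2x_2 + 3/20x_1x_3^2 + 27/20x_2^2x_3 - 147/50x_1^2 - 432/25x_1x_2 + 486/25x_1x_3 + 81/20x_2^2 - 3/40x_2x_3 + 24/25x_1 - 9/40x_2
  leading term x_1^2x_2: subtract (27/10)·g_3 from -27/5x_1^2x_2 + 3/20x_1x_3^2 + 27/20x_2^2x_3 - 147/50x_1^2 - 432/25x_1x_2 + 486/25x_1x_3 + 81/20x_2^2 - 3/40x_2x_3 + 24/25x_1 - 9/40x_2 → 3/20x_1x_3^2 + 3/10x_1^2 - 3/40x_2x_3 + 3/20x_1 - 9/40x_2
  leading term x_1x_3^2: subtract (-3/80)·f_2 from 3/20x_1x_3^2 + 3/10x_1^2 - 3/40x_2x_3 + 3/20x_1 - 9/40x_2 → 0
  remainder 0.

Every S-polynomial of the final basis reduces to 0, so we have a Gröbner basis.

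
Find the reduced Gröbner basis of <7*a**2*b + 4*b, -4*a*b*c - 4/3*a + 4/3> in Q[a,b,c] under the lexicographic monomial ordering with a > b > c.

G = {a - 36/7*b**2*c**2 - 12/7*b*c - 1, b**3*c**2 + 2/3*b**2*c + 11/36*b}

Buchberger's algorithm terminates because the ascending chain of leading-term ideals stabilizes.

f_1 = 7*a**2*b + 4*b, LT = a**2*b.
f_2 = -4*a*b*c - 4/3*a + 4/3, LT = a*b*c.

S(f_1,f_2): lcm = a**2*b*c. S = -1/3*a**2 + 1/3*a + 4/7*b*c.
  reduce S modulo (f_1, f_2):
  remainder -1/3*a**2 + 1/3*a + 4/7*b*c ≠ 0; add g_3 = -1/3*a**2 + 1/3*a + 4/7*b*c to the basis.

S(f_1,g_3): lcm = a**2*b. S = a*b + 12/7*b**2*c + 4/7*b.
  reduce S modulo (f_1, f_2, g_3):
  remainder a*b + 12/7*b**2*c + 4/7*b ≠ 0; add g_4 = a*b + 12/7*b**2*c + 4/7*b to the basis.

S(f_2,g_3): lcm = a**2*b*c. S = 1/3*a**2 + a*b*c - 1/3*a + 12/7*b**2*c**2.
  reduce S modulo (f_1, f_2, g_3, g_4):
  remainder -1/3*a + 12/7*b**2*c**2 + 4/7*b*c + 1/3 ≠ 0; add g_5 = -1/3*a + 12/7*b**2*c**2 + 4/7*b*c + 1/3 to the basis.

S(f_2,g_5): lcm = a*b*c. S = 1/3*a + 36/7*b**3*c**3 + 12/7*b**2*c**2 + b*c - 1/3.
  reduce S modulo (f_1, f_2, g_3, g_4, g_5):
  remainder 36/7*b**3*c**3 + 24/7*b**2*c**2 + 11/7*b*c ≠ 0; add g_6 = 36/7*b**3*c**3 + 24/7*b**2*c**2 + 11/7*b*c to the basis.

S(g_4,g_5): lcm = a*b. S = 36/7*b**3*c**2 + 24/7*b**2*c + 11/7*b.
  reduce S modulo (f_1, f_2, g_3, g_4, g_5, g_6):
  remainder 36/7*b**3*c**2 + 24/7*b**2*c + 11/7*b ≠ 0; add g_7 = 36/7*b**3*c**2 + 24/7*b**2*c + 11/7*b to the basis.

The other S-polynomials (S(f_1,g_4), S(f_2,g_4), S(g_3,g_4), S(f_1,g_5), S(g_3,g_5), S(f_1,g_6), S(f_2,g_6), S(g_3,g_6), S(g_4,g_6), S(g_5,g_6), S(f_1,g_7), S(f_2,g_7), S(g_3,g_7), S(g_4,g_7), S(g_5,g_7), S(g_6,g_7)) all reduce to 0 modulo the current basis, so we have a Gröbner basis.
Inter-reduce: drop elements whose leading term is divisible by another's, tail-reduce, and make monic.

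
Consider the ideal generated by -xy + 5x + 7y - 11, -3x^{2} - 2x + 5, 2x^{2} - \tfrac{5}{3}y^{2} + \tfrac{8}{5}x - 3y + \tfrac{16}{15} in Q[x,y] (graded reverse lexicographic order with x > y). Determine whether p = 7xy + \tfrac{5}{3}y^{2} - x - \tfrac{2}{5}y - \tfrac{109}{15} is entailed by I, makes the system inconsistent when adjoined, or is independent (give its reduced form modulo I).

7xy + \tfrac{5}{3}y^{2} - x - \tfrac{2}{5}y - \tfrac{109}{15} lies in I (it reduces to 0).

First compute the reduced Gröbner basis of I by Buchberger's algorithm.
f_1 = -xy + 5x + 7y - 11, LT = xy.
f_2 = -3x^{2} - 2x + 5, LT = x^{2}.
f_3 = 2x^{2} - \tfrac{5}{3}y^{2} + \tfrac{8}{5}x - 3y + \tfrac{16}{15}, LT = x^{2}.

S(f_1,f_2): lcm = x^{2}y. S = -5x^{2} - \tfrac{23}{3}xy + 11x + \tfrac{5}{3}y.
  leading term x^{2}: subtract (\tfrac{5}{3})·f_2 from -5x^{2} - \tfrac{23}{3}xy + 11x + \tfrac{5}{3}y → -\tfrac{23}{3}xy + \tfrac{43}{3}x + \tfrac{5}{3}y - \tfrac{25}{3}
  leading term xy: subtract (\tfrac{23}{3})·f_1 from -\tfrac{23}{3}xy + \tfrac{43}{3}x + \tfrac{5}{3}y - \tfrac{25}{3} → -24x - 52y + 76
  leading term x: no divisor's leading term divides it; move -24x to the remainder.
  leading term y: no divisor's leading term divides it; move -52y to the remainder.
  leading term 1: no divisor's leading term divides it; move 76 to the remainder.
  remainder -24x - 52y + 76 ≠ 0; add h_4 = -24x - 52y + 76 to the basis.

S(f_1,f_3): lcm = x^{2}y. S = \tfrac{5}{6}y^{3} - 5x^{2} - \tfrac{39}{5}xy + \tfrac{3}{2}y^{2} + 11x - \tfrac{8}{15}y.
  leading term y^{3}: no divisor's leading term divides it; move \tfrac{5}{6}y^{3} to the remainder.
  leading term x^{2}: subtract (\tfrac{5}{3})·f_2 from -5x^{2} - \tfrac{39}{5}xy + \tfrac{3}{2}y^{2} + 11x - \tfrac{8}{15}y → -\tfrac{39}{5}xy + \tfrac{3}{2}y^{2} + \tfrac{43}{3}x - \tfrac{8}{15}y - \tfrac{25}{3}
  leading term xy: subtract (\tfrac{39}{5})·f_1 from -\tfrac{39}{5}xy + \tfrac{3}{2}y^{2} + \tfrac{43}{3}x - \tfrac{8}{15}y - \tfrac{25}{3} → \tfrac{3}{2}y^{2} - \tfrac{74}{3}x - \tfrac{827}{15}y + \tfrac{1162}{15}
  leading term y^{2}: no divisor's leading term divides it; move \tfrac{3}{2}y^{2} to the remainder.
  leading term x: subtract (\tfrac{37}{36})·h_4 from -\tfrac{74}{3}x - \tfrac{827}{15}y + \tfrac{1162}{15} → -\tfrac{76}{45}y - \tfrac{29}{45}
  leading term y: no divisor's leading term divides it; move -\tfrac{76}{45}y to the remainder.
  leading term 1: no divisor's leading term divides it; move -\tfrac{29}{45} to the remainder.
  remainder \tfrac{5}{6}y^{3} + \tfrac{3}{2}y^{2} - \tfrac{76}{45}y - \tfrac{29}{45} ≠ 0; add h_5 = \tfrac{5}{6}y^{3} + \tfrac{3}{2}y^{2} - \tfrac{76}{45}y - \tfrac{29}{45} to the basis.

S(f_2,f_3): lcm = x^{2}. S = \tfrac{5}{6}y^{2} - \tfrac{2}{15}x + \tfrac{3}{2}y - \tfrac{11}{5}.
  leading term y^{2}: no divisor's leading term divides it; move \tfrac{5}{6}y^{2} to the remainder.
  leading term x: subtract (\tfrac{1}{180})·h_4 from -\tfrac{2}{15}x + \tfrac{3}{2}y - \tfrac{11}{5} → \tfrac{161}{90}y - \tfrac{118}{45}
  leading term y: no divisor's leading term divides it; move \tfrac{161}{90}y to the remainder.
  leading term 1: no divisor's leading term divides it; move -\tfrac{118}{45} to the remainder.
  remainder \tfrac{5}{6}y^{2} + \tfrac{161}{90}y - \tfrac{118}{45} ≠ 0; add h_6 = \tfrac{5}{6}y^{2} + \tfrac{161}{90}y - \tfrac{118}{45} to the basis.

S(f_1,h_4): lcm = xy. S = -\tfrac{13}{6}y^{2} - 5x - \tfrac{23}{6}y + 11.
  leading term y^{2}: subtract (-\tfrac{13}{5})·h_6 from -\tfrac{13}{6}y^{2} - 5x - \tfrac{23}{6}y + 11 → -5x + \tfrac{184}{225}y + \tfrac{941}{225}
  leading term x: subtract (\tfrac{5}{24})·h_4 from -5x + \tfrac{184}{225}y + \tfrac{941}{225} → \tfrac{5243}{450}y - \tfrac{5243}{450}
  leading term y: no divisor's leading term divides it; move \tfrac{5243}{450}y to the remainder.
  leading term 1: no divisor's leading term divides it; move -\tfrac{5243}{450} to the remainder.
  remainder \tfrac{5243}{450}y - \tfrac{5243}{450} ≠ 0; add h_7 = \tfrac{5243}{450}y - \tfrac{5243}{450} to the basis.

The other S-polynomials (S(f_2,h_4), S(f_3,h_4), S(f_1,h_5), S(f_2,h_5), S(f_3,h_5), S(h_4,h_5), S(f_1,h_6), S(f_2,h_6), S(f_3,h_6), S(h_4,h_6), S(h_5,h_6), S(f_1,h_7), S(f_2,h_7), S(f_3,h_7), S(h_4,h_7), S(h_5,h_7), S(h_6,h_7)) all reduce to 0 modulo the current basis, so we have a Gröbner basis.
Inter-reduce: drop elements whose leading term is divisible by another's, tail-reduce, and make monic.
Reduced Gröbner basis: {x - 1, y - 1}.
Label its elements g_1 = x - 1, g_2 = y - 1.

Reduce p = 7xy + \tfrac{5}{3}y^{2} - x - \tfrac{2}{5}y - \tfrac{109}{15} modulo G:
  leading term xy: subtract (7y)·g_1 from 7xy + \tfrac{5}{3}y^{2} - x - \tfrac{2}{5}y - \tfrac{109}{15} → \tfrac{5}{3}y^{2} - x + \tfrac{33}{5}y - \tfrac{109}{15}
  leading term y^{2}: subtract (\tfrac{5}{3}y)·g_2 from \tfrac{5}{3}y^{2} - x + \tfrac{33}{5}y - \tfrac{109}{15} → -x + \tfrac{124}{15}y - \tfrac{109}{15}
  leading term x: subtract (-1)·g_1 from -x + \tfrac{124}{15}y - \tfrac{109}{15} → \tfrac{124}{15}y - \tfrac{124}{15}
  leading term y: subtract (\tfrac{124}{15})·g_2 from \tfrac{124}{15}y - \tfrac{124}{15} → 0
  normal form = 0.
Since the normal form is 0, p ∈ I.

Ideal membership is decidable via reduction modulo a Gröbner basis.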